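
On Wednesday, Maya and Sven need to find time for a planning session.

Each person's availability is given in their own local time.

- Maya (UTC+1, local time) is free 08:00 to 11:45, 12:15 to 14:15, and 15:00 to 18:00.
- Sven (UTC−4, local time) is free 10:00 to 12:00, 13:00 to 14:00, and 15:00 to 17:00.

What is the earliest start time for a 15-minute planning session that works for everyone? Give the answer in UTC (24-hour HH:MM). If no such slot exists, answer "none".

Maya → UTC: 07:00–10:45, 11:15–13:15, 14:00–17:00.
Sven → UTC: 14:00–16:00, 17:00–18:00, 19:00–21:00.
Maya ∩ Sven: 14:00–16:00.
Windows ≥ 15 min: 14:00–16:00.
Earliest such window starts at 14:00.

14:00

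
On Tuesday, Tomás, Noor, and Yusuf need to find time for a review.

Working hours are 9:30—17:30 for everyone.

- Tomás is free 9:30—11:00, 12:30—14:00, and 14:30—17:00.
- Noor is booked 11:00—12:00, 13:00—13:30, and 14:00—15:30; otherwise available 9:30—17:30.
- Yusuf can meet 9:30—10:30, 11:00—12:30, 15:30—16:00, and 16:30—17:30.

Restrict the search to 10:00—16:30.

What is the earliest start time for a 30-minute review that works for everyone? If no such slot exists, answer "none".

Noor free within 09:30–17:30: 09:30–11:00, 12:00–13:00, 13:30–14:00, 15:30–17:30.
Tomás ∩ Noor: 09:30–11:00, 12:30–13:00, 13:30–14:00, 15:30–17:00.
Tomás ∩ Noor ∩ Yusuf: 09:30–10:30, 15:30–16:00, 16:30–17:00.
Restricted to 10:00–16:30: 10:00–10:30, 15:30–16:00.
Windows ≥ 30 min: 10:00–10:30, 15:30–16:00.
Earliest such window starts at 10:00.

10:00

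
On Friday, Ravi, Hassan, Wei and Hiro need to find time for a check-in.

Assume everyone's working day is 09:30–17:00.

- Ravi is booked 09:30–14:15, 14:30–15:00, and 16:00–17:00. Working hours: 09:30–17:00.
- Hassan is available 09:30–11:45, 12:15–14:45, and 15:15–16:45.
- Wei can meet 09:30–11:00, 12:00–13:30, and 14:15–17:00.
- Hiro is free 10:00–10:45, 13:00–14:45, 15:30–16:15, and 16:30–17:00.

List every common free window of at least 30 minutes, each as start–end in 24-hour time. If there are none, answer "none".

15:30–16:00

Ravi free within 09:30–17:00: 14:15–14:30, 15:00–16:00.
Ravi ∩ Hassan: 14:15–14:30, 15:15–16:00.
Ravi ∩ Hassan ∩ Wei: 14:15–14:30, 15:15–16:00.
Ravi ∩ Hassan ∩ Wei ∩ Hiro: 14:15–14:30, 15:30–16:00.
Windows ≥ 30 min: 15:30–16:00.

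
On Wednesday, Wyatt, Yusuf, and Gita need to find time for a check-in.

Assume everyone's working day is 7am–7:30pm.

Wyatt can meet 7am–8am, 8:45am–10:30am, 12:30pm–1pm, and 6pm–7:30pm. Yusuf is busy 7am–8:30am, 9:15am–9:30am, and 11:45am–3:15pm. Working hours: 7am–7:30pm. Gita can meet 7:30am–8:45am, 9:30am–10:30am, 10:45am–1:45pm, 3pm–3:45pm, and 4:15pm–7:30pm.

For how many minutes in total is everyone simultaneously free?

Yusuf free within 07:00–19:30: 08:30–09:15, 09:30–11:45, 15:15–19:30.
Wyatt ∩ Yusuf: 08:45–09:15, 09:30–10:30, 18:00–19:30.
Wyatt ∩ Yusuf ∩ Gita: 09:30–10:30, 18:00–19:30.
Total common minutes: 60 + 90 = 150.

150 minutes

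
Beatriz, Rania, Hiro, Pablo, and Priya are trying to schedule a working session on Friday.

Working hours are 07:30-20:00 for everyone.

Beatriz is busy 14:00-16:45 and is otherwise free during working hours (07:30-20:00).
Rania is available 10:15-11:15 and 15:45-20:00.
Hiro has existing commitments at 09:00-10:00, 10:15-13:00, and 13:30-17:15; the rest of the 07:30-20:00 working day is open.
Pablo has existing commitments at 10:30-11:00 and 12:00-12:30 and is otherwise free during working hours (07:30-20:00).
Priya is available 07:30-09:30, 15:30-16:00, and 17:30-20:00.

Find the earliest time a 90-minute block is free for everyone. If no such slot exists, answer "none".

Beatriz free within 07:30–20:00: 07:30–14:00, 16:45–20:00.
Hiro free within 07:30–20:00: 07:30–09:00, 10:00–10:15, 13:00–13:30, 17:15–20:00.
Pablo free within 07:30–20:00: 07:30–10:30, 11:00–12:00, 12:30–20:00.
Beatriz ∩ Rania: 10:15–11:15, 16:45–20:00.
Beatriz ∩ Rania ∩ Hiro: 17:15–20:00.
Beatriz ∩ Rania ∩ Hiro ∩ Pablo: 17:15–20:00.
Beatriz ∩ Rania ∩ Hiro ∩ Pablo ∩ Priya: 17:30–20:00.
Windows ≥ 90 min: 17:30–20:00.
Earliest such window starts at 17:30.

17:30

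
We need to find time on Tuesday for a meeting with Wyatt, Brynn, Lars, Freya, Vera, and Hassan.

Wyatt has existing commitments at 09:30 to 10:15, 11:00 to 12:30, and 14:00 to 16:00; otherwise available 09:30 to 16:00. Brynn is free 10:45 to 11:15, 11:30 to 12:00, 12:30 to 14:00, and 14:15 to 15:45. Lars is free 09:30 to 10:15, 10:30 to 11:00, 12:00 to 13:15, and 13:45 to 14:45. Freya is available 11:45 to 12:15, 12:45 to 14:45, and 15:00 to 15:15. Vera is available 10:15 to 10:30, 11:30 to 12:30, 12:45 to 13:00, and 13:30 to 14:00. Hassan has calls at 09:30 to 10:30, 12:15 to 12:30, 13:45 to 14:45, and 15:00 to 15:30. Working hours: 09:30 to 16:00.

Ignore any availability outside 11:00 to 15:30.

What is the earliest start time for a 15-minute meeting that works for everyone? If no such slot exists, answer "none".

Wyatt free within 09:30–16:00: 10:15–11:00, 12:30–14:00.
Hassan free within 09:30–16:00: 10:30–12:15, 12:30–13:45, 14:45–15:00, 15:30–16:00.
Wyatt ∩ Brynn: 10:45–11:00, 12:30–14:00.
Wyatt ∩ Brynn ∩ Lars: 10:45–11:00, 12:30–13:15, 13:45–14:00.
Wyatt ∩ Brynn ∩ Lars ∩ Freya: 12:45–13:15, 13:45–14:00.
Wyatt ∩ Brynn ∩ Lars ∩ Freya ∩ Vera: 12:45–13:00, 13:45–14:00.
Wyatt ∩ Brynn ∩ Lars ∩ Freya ∩ Vera ∩ Hassan: 12:45–13:00.
Restricted to 11:00–15:30: 12:45–13:00.
Windows ≥ 15 min: 12:45–13:00.
Earliest such window starts at 12:45.

12:45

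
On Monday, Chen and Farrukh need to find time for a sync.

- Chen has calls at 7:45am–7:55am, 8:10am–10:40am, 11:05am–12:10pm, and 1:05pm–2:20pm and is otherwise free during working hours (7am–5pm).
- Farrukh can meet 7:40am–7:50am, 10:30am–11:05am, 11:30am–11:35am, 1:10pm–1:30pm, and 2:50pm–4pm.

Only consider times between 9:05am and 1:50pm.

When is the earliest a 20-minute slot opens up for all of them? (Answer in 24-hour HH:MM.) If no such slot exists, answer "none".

Chen free within 07:00–17:00: 07:00–07:45, 07:55–08:10, 10:40–11:05, 12:10–13:05, 14:20–17:00.
Chen ∩ Farrukh: 07:40–07:45, 10:40–11:05, 14:50–16:00.
Restricted to 09:05–13:50: 10:40–11:05.
Windows ≥ 20 min: 10:40–11:05.
Earliest such window starts at 10:40.

10:40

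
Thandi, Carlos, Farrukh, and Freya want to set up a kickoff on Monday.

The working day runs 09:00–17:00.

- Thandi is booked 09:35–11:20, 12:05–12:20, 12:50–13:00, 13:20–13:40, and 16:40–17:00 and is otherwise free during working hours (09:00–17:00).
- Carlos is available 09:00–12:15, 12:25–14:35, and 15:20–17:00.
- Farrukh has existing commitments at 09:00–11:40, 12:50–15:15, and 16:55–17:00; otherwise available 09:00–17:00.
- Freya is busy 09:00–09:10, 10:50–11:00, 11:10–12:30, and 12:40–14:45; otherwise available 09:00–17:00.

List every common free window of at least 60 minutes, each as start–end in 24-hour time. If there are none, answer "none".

Thandi free within 09:00–17:00: 09:00–09:35, 11:20–12:05, 12:20–12:50, 13:00–13:20, 13:40–16:40.
Farrukh free within 09:00–17:00: 11:40–12:50, 15:15–16:55.
Freya free within 09:00–17:00: 09:10–10:50, 11:00–11:10, 12:30–12:40, 14:45–17:00.
Thandi ∩ Carlos: 09:00–09:35, 11:20–12:05, 12:25–12:50, 13:00–13:20, 13:40–14:35, 15:20–16:40.
Thandi ∩ Carlos ∩ Farrukh: 11:40–12:05, 12:25–12:50, 15:20–16:40.
Thandi ∩ Carlos ∩ Farrukh ∩ Freya: 12:30–12:40, 15:20–16:40.
Windows ≥ 60 min: 15:20–16:40.

15:20–16:40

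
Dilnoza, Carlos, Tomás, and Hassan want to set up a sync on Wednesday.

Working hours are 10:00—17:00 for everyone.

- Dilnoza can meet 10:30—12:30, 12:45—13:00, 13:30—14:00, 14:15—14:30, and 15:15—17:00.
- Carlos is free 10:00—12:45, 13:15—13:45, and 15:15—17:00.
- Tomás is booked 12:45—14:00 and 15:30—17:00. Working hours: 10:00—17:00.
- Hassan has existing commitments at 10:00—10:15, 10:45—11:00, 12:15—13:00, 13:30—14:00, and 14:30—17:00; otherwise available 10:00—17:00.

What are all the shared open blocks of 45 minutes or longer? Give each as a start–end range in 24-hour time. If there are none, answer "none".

Tomás free within 10:00–17:00: 10:00–12:45, 14:00–15:30.
Hassan free within 10:00–17:00: 10:15–10:45, 11:00–12:15, 13:00–13:30, 14:00–14:30.
Dilnoza ∩ Carlos: 10:30–12:30, 13:30–13:45, 15:15–17:00.
Dilnoza ∩ Carlos ∩ Tomás: 10:30–12:30, 15:15–15:30.
Dilnoza ∩ Carlos ∩ Tomás ∩ Hassan: 10:30–10:45, 11:00–12:15.
Windows ≥ 45 min: 11:00–12:15.

11:00–12:15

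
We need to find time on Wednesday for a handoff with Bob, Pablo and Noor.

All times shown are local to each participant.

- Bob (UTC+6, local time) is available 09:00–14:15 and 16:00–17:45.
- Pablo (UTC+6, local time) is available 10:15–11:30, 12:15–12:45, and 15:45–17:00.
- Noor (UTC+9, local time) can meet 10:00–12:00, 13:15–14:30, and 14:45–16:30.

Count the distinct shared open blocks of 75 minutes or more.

Bob → UTC: 03:00–08:15, 10:00–11:45.
Pablo → UTC: 04:15–05:30, 06:15–06:45, 09:45–11:00.
Noor → UTC: 01:00–03:00, 04:15–05:30, 05:45–07:30.
Bob ∩ Pablo: 04:15–05:30, 06:15–06:45, 10:00–11:00.
Bob ∩ Pablo ∩ Noor: 04:15–05:30, 06:15–06:45.
Windows ≥ 75 min: 04:15–05:30.
That's 1 window.

1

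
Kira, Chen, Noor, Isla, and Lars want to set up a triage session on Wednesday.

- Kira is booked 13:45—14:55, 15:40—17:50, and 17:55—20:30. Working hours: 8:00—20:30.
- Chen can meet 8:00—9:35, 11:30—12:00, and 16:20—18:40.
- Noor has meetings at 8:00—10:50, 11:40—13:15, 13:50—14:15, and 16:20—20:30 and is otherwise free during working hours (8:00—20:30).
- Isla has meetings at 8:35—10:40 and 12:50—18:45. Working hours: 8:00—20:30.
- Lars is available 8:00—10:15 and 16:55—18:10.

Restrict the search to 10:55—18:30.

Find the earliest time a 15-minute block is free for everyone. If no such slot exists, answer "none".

none

Kira free within 08:00–20:30: 08:00–13:45, 14:55–15:40, 17:50–17:55.
Noor free within 08:00–20:30: 10:50–11:40, 13:15–13:50, 14:15–16:20.
Isla free within 08:00–20:30: 08:00–08:35, 10:40–12:50, 18:45–20:30.
Kira ∩ Chen: 08:00–09:35, 11:30–12:00, 17:50–17:55.
Kira ∩ Chen ∩ Noor: 11:30–11:40.
Kira ∩ Chen ∩ Noor ∩ Isla: 11:30–11:40.
Kira ∩ Chen ∩ Noor ∩ Isla ∩ Lars: (none).
Restricted to 10:55–18:30: (none).
Windows ≥ 15 min: (none).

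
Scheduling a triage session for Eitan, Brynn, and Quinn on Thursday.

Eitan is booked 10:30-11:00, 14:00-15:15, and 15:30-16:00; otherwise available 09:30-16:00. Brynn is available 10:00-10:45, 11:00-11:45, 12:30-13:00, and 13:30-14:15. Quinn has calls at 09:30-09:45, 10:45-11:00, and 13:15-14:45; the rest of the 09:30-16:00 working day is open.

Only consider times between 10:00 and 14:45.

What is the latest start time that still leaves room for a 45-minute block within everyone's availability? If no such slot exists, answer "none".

11:00

Eitan free within 09:30–16:00: 09:30–10:30, 11:00–14:00, 15:15–15:30.
Quinn free within 09:30–16:00: 09:45–10:45, 11:00–13:15, 14:45–16:00.
Eitan ∩ Brynn: 10:00–10:30, 11:00–11:45, 12:30–13:00, 13:30–14:00.
Eitan ∩ Brynn ∩ Quinn: 10:00–10:30, 11:00–11:45, 12:30–13:00.
Restricted to 10:00–14:45: 10:00–10:30, 11:00–11:45, 12:30–13:00.
Windows ≥ 45 min: 11:00–11:45.
Latest start in the last window 11:00–11:45 is 11:45 − 45 min = 11:00.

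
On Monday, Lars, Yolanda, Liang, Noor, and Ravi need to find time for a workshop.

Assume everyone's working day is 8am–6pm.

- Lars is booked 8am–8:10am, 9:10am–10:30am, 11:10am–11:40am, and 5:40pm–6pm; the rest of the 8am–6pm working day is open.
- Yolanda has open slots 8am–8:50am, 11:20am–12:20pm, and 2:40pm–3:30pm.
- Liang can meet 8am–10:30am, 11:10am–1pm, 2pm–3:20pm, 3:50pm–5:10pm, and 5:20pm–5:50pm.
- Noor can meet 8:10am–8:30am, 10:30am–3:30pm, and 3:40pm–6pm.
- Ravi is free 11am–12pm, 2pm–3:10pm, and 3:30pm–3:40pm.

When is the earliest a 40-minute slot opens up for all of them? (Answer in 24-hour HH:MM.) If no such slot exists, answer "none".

none

Lars free within 08:00–18:00: 08:10–09:10, 10:30–11:10, 11:40–17:40.
Lars ∩ Yolanda: 08:10–08:50, 11:40–12:20, 14:40–15:30.
Lars ∩ Yolanda ∩ Liang: 08:10–08:50, 11:40–12:20, 14:40–15:20.
Lars ∩ Yolanda ∩ Liang ∩ Noor: 08:10–08:30, 11:40–12:20, 14:40–15:20.
Lars ∩ Yolanda ∩ Liang ∩ Noor ∩ Ravi: 11:40–12:00, 14:40–15:10.
Windows ≥ 40 min: (none).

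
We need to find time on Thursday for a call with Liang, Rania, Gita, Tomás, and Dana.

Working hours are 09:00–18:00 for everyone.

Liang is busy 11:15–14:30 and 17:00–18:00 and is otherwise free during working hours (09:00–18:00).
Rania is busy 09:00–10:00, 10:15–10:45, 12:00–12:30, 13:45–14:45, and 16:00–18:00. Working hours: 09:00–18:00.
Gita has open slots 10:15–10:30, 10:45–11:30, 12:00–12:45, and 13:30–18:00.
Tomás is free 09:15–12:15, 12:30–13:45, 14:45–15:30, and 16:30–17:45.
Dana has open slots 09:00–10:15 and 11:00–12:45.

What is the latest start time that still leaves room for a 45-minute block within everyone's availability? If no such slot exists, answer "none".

Liang free within 09:00–18:00: 09:00–11:15, 14:30–17:00.
Rania free within 09:00–18:00: 10:00–10:15, 10:45–12:00, 12:30–13:45, 14:45–16:00.
Liang ∩ Rania: 10:00–10:15, 10:45–11:15, 14:45–16:00.
Liang ∩ Rania ∩ Gita: 10:45–11:15, 14:45–16:00.
Liang ∩ Rania ∩ Gita ∩ Tomás: 10:45–11:15, 14:45–15:30.
Liang ∩ Rania ∩ Gita ∩ Tomás ∩ Dana: 11:00–11:15.
Windows ≥ 45 min: (none).

none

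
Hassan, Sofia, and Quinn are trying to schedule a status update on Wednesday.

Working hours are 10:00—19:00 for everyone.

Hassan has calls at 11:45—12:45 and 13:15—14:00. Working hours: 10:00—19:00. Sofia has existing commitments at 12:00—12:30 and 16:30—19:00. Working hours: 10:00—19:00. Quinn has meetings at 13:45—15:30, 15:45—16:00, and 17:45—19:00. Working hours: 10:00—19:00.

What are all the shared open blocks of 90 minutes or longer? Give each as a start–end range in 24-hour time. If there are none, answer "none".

10:00–11:45

Hassan free within 10:00–19:00: 10:00–11:45, 12:45–13:15, 14:00–19:00.
Sofia free within 10:00–19:00: 10:00–12:00, 12:30–16:30.
Quinn free within 10:00–19:00: 10:00–13:45, 15:30–15:45, 16:00–17:45.
Hassan ∩ Sofia: 10:00–11:45, 12:45–13:15, 14:00–16:30.
Hassan ∩ Sofia ∩ Quinn: 10:00–11:45, 12:45–13:15, 15:30–15:45, 16:00–16:30.
Windows ≥ 90 min: 10:00–11:45.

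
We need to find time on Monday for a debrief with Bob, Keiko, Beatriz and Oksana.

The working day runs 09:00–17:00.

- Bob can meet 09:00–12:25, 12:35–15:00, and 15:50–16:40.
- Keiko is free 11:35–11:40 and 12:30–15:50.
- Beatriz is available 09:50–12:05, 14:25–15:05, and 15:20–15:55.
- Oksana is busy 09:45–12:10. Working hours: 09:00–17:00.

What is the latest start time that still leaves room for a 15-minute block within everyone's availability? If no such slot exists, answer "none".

14:45

Oksana free within 09:00–17:00: 09:00–09:45, 12:10–17:00.
Bob ∩ Keiko: 11:35–11:40, 12:35–15:00.
Bob ∩ Keiko ∩ Beatriz: 11:35–11:40, 14:25–15:00.
Bob ∩ Keiko ∩ Beatriz ∩ Oksana: 14:25–15:00.
Windows ≥ 15 min: 14:25–15:00.
Latest start in the last window 14:25–15:00 is 15:00 − 15 min = 14:45.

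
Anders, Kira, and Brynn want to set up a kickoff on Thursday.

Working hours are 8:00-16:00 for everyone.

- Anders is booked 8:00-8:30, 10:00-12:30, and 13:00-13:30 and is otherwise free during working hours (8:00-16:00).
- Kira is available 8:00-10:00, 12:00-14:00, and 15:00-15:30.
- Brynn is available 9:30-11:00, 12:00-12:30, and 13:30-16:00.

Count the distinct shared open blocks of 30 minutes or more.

Anders free within 08:00–16:00: 08:30–10:00, 12:30–13:00, 13:30–16:00.
Anders ∩ Kira: 08:30–10:00, 12:30–13:00, 13:30–14:00, 15:00–15:30.
Anders ∩ Kira ∩ Brynn: 09:30–10:00, 13:30–14:00, 15:00–15:30.
Windows ≥ 30 min: 09:30–10:00, 13:30–14:00, 15:00–15:30.
That's 3 windows.

3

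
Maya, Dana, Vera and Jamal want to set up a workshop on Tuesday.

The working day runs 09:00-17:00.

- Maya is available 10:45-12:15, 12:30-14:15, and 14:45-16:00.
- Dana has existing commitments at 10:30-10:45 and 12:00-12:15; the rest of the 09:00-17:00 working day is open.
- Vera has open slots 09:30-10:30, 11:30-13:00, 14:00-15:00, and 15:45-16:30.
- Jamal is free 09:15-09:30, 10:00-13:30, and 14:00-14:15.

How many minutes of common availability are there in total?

75 minutes

Dana free within 09:00–17:00: 09:00–10:30, 10:45–12:00, 12:15–17:00.
Maya ∩ Dana: 10:45–12:00, 12:30–14:15, 14:45–16:00.
Maya ∩ Dana ∩ Vera: 11:30–12:00, 12:30–13:00, 14:00–14:15, 14:45–15:00, 15:45–16:00.
Maya ∩ Dana ∩ Vera ∩ Jamal: 11:30–12:00, 12:30–13:00, 14:00–14:15.
Total common minutes: 30 + 30 + 15 = 75.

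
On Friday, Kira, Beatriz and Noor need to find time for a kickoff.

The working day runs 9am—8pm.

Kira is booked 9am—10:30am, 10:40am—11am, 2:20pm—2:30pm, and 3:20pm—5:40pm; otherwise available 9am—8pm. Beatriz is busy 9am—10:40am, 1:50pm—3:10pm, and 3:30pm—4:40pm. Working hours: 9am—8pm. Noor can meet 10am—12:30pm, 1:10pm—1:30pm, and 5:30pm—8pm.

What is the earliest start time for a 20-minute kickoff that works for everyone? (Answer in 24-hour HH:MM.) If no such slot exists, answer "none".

11:00

Kira free within 09:00–20:00: 10:30–10:40, 11:00–14:20, 14:30–15:20, 17:40–20:00.
Beatriz free within 09:00–20:00: 10:40–13:50, 15:10–15:30, 16:40–20:00.
Kira ∩ Beatriz: 11:00–13:50, 15:10–15:20, 17:40–20:00.
Kira ∩ Beatriz ∩ Noor: 11:00–12:30, 13:10–13:30, 17:40–20:00.
Windows ≥ 20 min: 11:00–12:30, 13:10–13:30, 17:40–20:00.
Earliest such window starts at 11:00.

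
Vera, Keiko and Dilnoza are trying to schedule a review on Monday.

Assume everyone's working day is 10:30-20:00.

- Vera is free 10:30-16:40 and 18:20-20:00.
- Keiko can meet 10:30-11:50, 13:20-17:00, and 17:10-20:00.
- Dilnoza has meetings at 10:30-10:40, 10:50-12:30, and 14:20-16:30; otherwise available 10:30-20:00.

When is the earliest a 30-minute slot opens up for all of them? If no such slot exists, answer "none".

13:20

Dilnoza free within 10:30–20:00: 10:40–10:50, 12:30–14:20, 16:30–20:00.
Vera ∩ Keiko: 10:30–11:50, 13:20–16:40, 18:20–20:00.
Vera ∩ Keiko ∩ Dilnoza: 10:40–10:50, 13:20–14:20, 16:30–16:40, 18:20–20:00.
Windows ≥ 30 min: 13:20–14:20, 18:20–20:00.
Earliest such window starts at 13:20.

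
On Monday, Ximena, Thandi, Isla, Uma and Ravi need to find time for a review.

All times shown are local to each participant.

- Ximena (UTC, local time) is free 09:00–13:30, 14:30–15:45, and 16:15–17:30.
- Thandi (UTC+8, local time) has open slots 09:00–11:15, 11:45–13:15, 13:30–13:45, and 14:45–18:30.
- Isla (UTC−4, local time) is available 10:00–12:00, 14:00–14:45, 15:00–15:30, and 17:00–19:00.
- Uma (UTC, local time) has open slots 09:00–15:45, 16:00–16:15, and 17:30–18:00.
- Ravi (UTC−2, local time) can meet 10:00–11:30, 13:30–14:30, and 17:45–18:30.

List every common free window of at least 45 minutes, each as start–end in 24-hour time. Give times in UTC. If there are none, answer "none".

Ximena → UTC: 09:00–13:30, 14:30–15:45, 16:15–17:30.
Thandi → UTC: 01:00–03:15, 03:45–05:15, 05:30–05:45, 06:45–10:30.
Isla → UTC: 14:00–16:00, 18:00–18:45, 19:00–19:30, 21:00–23:00.
Uma → UTC: 09:00–15:45, 16:00–16:15, 17:30–18:00.
Ravi → UTC: 12:00–13:30, 15:30–16:30, 19:45–20:30.
Ximena ∩ Thandi: 09:00–10:30.
Ximena ∩ Thandi ∩ Isla: (none).
Ximena ∩ Thandi ∩ Isla ∩ Uma: (none).
Ximena ∩ Thandi ∩ Isla ∩ Uma ∩ Ravi: (none).
Windows ≥ 45 min: (none).

none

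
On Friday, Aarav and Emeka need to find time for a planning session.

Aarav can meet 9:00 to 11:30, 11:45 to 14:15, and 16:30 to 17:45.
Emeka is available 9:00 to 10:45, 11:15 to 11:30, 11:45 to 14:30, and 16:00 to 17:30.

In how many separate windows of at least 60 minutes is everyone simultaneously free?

Aarav ∩ Emeka: 09:00–10:45, 11:15–11:30, 11:45–14:15, 16:30–17:30.
Windows ≥ 60 min: 09:00–10:45, 11:45–14:15, 16:30–17:30.
That's 3 windows.

3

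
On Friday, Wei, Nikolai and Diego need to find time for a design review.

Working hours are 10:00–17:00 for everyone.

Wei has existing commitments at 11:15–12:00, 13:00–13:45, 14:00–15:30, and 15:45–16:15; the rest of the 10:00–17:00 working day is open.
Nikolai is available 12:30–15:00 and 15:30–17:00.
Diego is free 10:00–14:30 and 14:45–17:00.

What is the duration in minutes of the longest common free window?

Wei free within 10:00–17:00: 10:00–11:15, 12:00–13:00, 13:45–14:00, 15:30–15:45, 16:15–17:00.
Wei ∩ Nikolai: 12:30–13:00, 13:45–14:00, 15:30–15:45, 16:15–17:00.
Wei ∩ Nikolai ∩ Diego: 12:30–13:00, 13:45–14:00, 15:30–15:45, 16:15–17:00.
Common window lengths: 30, 15, 15, 45 min; longest is 45.

45 minutes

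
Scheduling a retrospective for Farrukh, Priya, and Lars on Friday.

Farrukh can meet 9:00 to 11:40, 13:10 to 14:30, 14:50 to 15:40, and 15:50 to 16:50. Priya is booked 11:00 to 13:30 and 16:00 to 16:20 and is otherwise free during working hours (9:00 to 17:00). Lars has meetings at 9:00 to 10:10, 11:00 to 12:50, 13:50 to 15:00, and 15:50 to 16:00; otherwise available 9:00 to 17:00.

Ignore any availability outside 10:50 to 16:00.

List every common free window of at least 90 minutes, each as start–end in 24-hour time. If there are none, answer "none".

none

Priya free within 09:00–17:00: 09:00–11:00, 13:30–16:00, 16:20–17:00.
Lars free within 09:00–17:00: 10:10–11:00, 12:50–13:50, 15:00–15:50, 16:00–17:00.
Farrukh ∩ Priya: 09:00–11:00, 13:30–14:30, 14:50–15:40, 15:50–16:00, 16:20–16:50.
Farrukh ∩ Priya ∩ Lars: 10:10–11:00, 13:30–13:50, 15:00–15:40, 16:20–16:50.
Restricted to 10:50–16:00: 10:50–11:00, 13:30–13:50, 15:00–15:40.
Windows ≥ 90 min: (none).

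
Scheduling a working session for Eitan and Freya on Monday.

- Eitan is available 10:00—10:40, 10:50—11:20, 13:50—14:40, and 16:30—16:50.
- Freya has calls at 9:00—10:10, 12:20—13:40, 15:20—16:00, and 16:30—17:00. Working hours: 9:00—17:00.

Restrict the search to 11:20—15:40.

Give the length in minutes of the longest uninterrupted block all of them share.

Freya free within 09:00–17:00: 10:10–12:20, 13:40–15:20, 16:00–16:30.
Eitan ∩ Freya: 10:10–10:40, 10:50–11:20, 13:50–14:40.
Restricted to 11:20–15:40: 13:50–14:40.
Single common window of 50 minutes.

50 minutes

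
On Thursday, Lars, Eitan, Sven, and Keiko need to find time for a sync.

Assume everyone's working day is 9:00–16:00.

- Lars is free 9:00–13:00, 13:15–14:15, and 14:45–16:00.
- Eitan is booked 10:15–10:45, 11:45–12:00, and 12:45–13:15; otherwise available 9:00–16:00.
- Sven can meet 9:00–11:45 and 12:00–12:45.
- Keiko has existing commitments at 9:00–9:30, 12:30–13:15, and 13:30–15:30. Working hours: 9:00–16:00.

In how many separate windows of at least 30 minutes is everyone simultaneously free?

Eitan free within 09:00–16:00: 09:00–10:15, 10:45–11:45, 12:00–12:45, 13:15–16:00.
Keiko free within 09:00–16:00: 09:30–12:30, 13:15–13:30, 15:30–16:00.
Lars ∩ Eitan: 09:00–10:15, 10:45–11:45, 12:00–12:45, 13:15–14:15, 14:45–16:00.
Lars ∩ Eitan ∩ Sven: 09:00–10:15, 10:45–11:45, 12:00–12:45.
Lars ∩ Eitan ∩ Sven ∩ Keiko: 09:30–10:15, 10:45–11:45, 12:00–12:30.
Windows ≥ 30 min: 09:30–10:15, 10:45–11:45, 12:00–12:30.
That's 3 windows.

3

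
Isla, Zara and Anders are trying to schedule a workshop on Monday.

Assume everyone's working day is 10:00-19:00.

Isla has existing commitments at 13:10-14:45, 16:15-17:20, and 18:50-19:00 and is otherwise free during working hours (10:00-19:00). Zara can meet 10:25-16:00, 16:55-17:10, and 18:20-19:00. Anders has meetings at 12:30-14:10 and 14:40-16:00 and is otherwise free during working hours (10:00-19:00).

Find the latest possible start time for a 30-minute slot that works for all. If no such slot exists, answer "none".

Isla free within 10:00–19:00: 10:00–13:10, 14:45–16:15, 17:20–18:50.
Anders free within 10:00–19:00: 10:00–12:30, 14:10–14:40, 16:00–19:00.
Isla ∩ Zara: 10:25–13:10, 14:45–16:00, 18:20–18:50.
Isla ∩ Zara ∩ Anders: 10:25–12:30, 18:20–18:50.
Windows ≥ 30 min: 10:25–12:30, 18:20–18:50.
Latest start in the last window 18:20–18:50 is 18:50 − 30 min = 18:20.

18:20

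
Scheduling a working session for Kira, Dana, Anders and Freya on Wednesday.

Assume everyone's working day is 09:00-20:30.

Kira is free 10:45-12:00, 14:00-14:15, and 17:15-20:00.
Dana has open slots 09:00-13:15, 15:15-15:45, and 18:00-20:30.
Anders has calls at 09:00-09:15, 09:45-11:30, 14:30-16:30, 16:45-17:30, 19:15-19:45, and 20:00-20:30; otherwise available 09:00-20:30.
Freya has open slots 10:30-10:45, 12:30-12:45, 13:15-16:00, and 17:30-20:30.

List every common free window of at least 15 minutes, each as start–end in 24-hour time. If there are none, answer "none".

Anders free within 09:00–20:30: 09:15–09:45, 11:30–14:30, 16:30–16:45, 17:30–19:15, 19:45–20:00.
Kira ∩ Dana: 10:45–12:00, 18:00–20:00.
Kira ∩ Dana ∩ Anders: 11:30–12:00, 18:00–19:15, 19:45–20:00.
Kira ∩ Dana ∩ Anders ∩ Freya: 18:00–19:15, 19:45–20:00.
Windows ≥ 15 min: 18:00–19:15, 19:45–20:00.

18:00–19:15, 19:45–20:00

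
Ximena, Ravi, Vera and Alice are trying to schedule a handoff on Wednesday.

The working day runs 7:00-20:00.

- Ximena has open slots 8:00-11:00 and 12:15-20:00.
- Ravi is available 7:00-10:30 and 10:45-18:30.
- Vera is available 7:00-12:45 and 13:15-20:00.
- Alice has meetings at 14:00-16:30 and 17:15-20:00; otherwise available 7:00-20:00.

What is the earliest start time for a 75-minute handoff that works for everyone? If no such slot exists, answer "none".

Alice free within 07:00–20:00: 07:00–14:00, 16:30–17:15.
Ximena ∩ Ravi: 08:00–10:30, 10:45–11:00, 12:15–18:30.
Ximena ∩ Ravi ∩ Vera: 08:00–10:30, 10:45–11:00, 12:15–12:45, 13:15–18:30.
Ximena ∩ Ravi ∩ Vera ∩ Alice: 08:00–10:30, 10:45–11:00, 12:15–12:45, 13:15–14:00, 16:30–17:15.
Windows ≥ 75 min: 08:00–10:30.
Earliest such window starts at 08:00.

08:00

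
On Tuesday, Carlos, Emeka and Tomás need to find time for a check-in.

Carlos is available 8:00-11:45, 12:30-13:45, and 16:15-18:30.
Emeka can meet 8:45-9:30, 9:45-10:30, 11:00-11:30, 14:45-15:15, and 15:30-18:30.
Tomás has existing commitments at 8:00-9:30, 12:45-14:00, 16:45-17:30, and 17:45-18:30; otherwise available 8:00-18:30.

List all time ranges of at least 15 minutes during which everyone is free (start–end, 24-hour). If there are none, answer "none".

09:45–10:30, 11:00–11:30, 16:15–16:45, 17:30–17:45

Tomás free within 08:00–18:30: 09:30–12:45, 14:00–16:45, 17:30–17:45.
Carlos ∩ Emeka: 08:45–09:30, 09:45–10:30, 11:00–11:30, 16:15–18:30.
Carlos ∩ Emeka ∩ Tomás: 09:45–10:30, 11:00–11:30, 16:15–16:45, 17:30–17:45.
Windows ≥ 15 min: 09:45–10:30, 11:00–11:30, 16:15–16:45, 17:30–17:45.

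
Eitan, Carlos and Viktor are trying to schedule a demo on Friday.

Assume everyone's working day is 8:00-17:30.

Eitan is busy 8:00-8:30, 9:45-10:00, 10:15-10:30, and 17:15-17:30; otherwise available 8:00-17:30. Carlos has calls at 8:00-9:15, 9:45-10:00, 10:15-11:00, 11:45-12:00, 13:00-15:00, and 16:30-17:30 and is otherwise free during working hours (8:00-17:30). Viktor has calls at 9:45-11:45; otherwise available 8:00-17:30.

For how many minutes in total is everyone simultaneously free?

180 minutes

Eitan free within 08:00–17:30: 08:30–09:45, 10:00–10:15, 10:30–17:15.
Carlos free within 08:00–17:30: 09:15–09:45, 10:00–10:15, 11:00–11:45, 12:00–13:00, 15:00–16:30.
Viktor free within 08:00–17:30: 08:00–09:45, 11:45–17:30.
Eitan ∩ Carlos: 09:15–09:45, 10:00–10:15, 11:00–11:45, 12:00–13:00, 15:00–16:30.
Eitan ∩ Carlos ∩ Viktor: 09:15–09:45, 12:00–13:00, 15:00–16:30.
Total common minutes: 30 + 60 + 90 = 180.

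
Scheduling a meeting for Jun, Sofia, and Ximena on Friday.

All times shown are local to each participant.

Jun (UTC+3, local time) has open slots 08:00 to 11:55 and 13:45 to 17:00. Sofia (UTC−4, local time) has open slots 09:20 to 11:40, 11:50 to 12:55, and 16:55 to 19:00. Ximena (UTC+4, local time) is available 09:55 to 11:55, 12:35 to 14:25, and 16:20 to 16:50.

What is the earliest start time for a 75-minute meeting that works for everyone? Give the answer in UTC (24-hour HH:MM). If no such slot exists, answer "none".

Jun → UTC: 05:00–08:55, 10:45–14:00.
Sofia → UTC: 13:20–15:40, 15:50–16:55, 20:55–23:00.
Ximena → UTC: 05:55–07:55, 08:35–10:25, 12:20–12:50.
Jun ∩ Sofia: 13:20–14:00.
Jun ∩ Sofia ∩ Ximena: (none).
Windows ≥ 75 min: (none).

none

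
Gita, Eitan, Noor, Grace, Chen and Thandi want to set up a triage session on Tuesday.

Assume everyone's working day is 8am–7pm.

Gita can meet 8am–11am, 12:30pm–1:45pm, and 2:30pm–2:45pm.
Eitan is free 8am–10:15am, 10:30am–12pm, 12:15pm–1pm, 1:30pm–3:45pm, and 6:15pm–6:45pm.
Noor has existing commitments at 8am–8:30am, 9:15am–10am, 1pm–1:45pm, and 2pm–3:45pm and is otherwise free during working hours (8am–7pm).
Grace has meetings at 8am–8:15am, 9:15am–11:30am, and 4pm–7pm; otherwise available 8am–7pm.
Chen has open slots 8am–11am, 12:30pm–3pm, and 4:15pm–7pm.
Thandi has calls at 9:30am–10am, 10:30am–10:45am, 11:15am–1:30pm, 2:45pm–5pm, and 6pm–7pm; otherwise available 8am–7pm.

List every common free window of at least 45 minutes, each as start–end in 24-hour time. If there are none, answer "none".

08:30–09:15

Noor free within 08:00–19:00: 08:30–09:15, 10:00–13:00, 13:45–14:00, 15:45–19:00.
Grace free within 08:00–19:00: 08:15–09:15, 11:30–16:00.
Thandi free within 08:00–19:00: 08:00–09:30, 10:00–10:30, 10:45–11:15, 13:30–14:45, 17:00–18:00.
Gita ∩ Eitan: 08:00–10:15, 10:30–11:00, 12:30–13:00, 13:30–13:45, 14:30–14:45.
Gita ∩ Eitan ∩ Noor: 08:30–09:15, 10:00–10:15, 10:30–11:00, 12:30–13:00.
Gita ∩ Eitan ∩ Noor ∩ Grace: 08:30–09:15, 12:30–13:00.
Gita ∩ Eitan ∩ Noor ∩ Grace ∩ Chen: 08:30–09:15, 12:30–13:00.
Gita ∩ Eitan ∩ Noor ∩ Grace ∩ Chen ∩ Thandi: 08:30–09:15.
Windows ≥ 45 min: 08:30–09:15.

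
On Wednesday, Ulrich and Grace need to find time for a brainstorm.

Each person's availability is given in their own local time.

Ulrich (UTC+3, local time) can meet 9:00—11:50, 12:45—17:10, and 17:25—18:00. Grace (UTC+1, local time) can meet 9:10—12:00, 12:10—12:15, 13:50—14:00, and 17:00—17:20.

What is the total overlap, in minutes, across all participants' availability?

Ulrich → UTC: 06:00–08:50, 09:45–14:10, 14:25–15:00.
Grace → UTC: 08:10–11:00, 11:10–11:15, 12:50–13:00, 16:00–16:20.
Ulrich ∩ Grace: 08:10–08:50, 09:45–11:00, 11:10–11:15, 12:50–13:00.
Total common minutes: 40 + 75 + 5 + 10 = 130.

130 minutes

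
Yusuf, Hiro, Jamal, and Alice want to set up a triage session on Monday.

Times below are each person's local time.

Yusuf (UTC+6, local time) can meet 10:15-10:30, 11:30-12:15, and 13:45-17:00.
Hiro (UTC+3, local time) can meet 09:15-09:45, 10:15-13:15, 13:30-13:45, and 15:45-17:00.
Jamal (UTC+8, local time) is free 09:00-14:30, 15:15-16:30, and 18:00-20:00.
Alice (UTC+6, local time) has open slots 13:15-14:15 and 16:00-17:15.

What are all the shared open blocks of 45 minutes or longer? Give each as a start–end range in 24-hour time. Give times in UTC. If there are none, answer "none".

Yusuf → UTC: 04:15–04:30, 05:30–06:15, 07:45–11:00.
Hiro → UTC: 06:15–06:45, 07:15–10:15, 10:30–10:45, 12:45–14:00.
Jamal → UTC: 01:00–06:30, 07:15–08:30, 10:00–12:00.
Alice → UTC: 07:15–08:15, 10:00–11:15.
Yusuf ∩ Hiro: 07:45–10:15, 10:30–10:45.
Yusuf ∩ Hiro ∩ Jamal: 07:45–08:30, 10:00–10:15, 10:30–10:45.
Yusuf ∩ Hiro ∩ Jamal ∩ Alice: 07:45–08:15, 10:00–10:15, 10:30–10:45.
Windows ≥ 45 min: (none).

none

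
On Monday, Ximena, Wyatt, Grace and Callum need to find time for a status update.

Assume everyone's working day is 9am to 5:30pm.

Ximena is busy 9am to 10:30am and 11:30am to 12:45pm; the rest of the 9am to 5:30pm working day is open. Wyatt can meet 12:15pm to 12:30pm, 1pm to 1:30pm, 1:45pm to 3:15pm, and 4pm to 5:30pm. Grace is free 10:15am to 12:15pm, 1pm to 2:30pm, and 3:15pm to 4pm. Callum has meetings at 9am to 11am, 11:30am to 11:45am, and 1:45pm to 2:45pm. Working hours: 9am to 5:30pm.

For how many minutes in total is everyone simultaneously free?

30 minutes

Ximena free within 09:00–17:30: 10:30–11:30, 12:45–17:30.
Callum free within 09:00–17:30: 11:00–11:30, 11:45–13:45, 14:45–17:30.
Ximena ∩ Wyatt: 13:00–13:30, 13:45–15:15, 16:00–17:30.
Ximena ∩ Wyatt ∩ Grace: 13:00–13:30, 13:45–14:30.
Ximena ∩ Wyatt ∩ Grace ∩ Callum: 13:00–13:30.
Total common minutes: 30.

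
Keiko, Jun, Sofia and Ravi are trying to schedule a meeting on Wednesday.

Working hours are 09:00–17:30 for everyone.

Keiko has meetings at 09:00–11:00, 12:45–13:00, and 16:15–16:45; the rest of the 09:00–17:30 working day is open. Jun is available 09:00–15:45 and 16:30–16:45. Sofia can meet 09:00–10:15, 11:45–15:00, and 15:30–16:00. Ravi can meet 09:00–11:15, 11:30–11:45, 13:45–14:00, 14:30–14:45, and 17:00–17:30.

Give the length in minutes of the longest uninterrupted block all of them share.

Keiko free within 09:00–17:30: 11:00–12:45, 13:00–16:15, 16:45–17:30.
Keiko ∩ Jun: 11:00–12:45, 13:00–15:45.
Keiko ∩ Jun ∩ Sofia: 11:45–12:45, 13:00–15:00, 15:30–15:45.
Keiko ∩ Jun ∩ Sofia ∩ Ravi: 13:45–14:00, 14:30–14:45.
Common window lengths: 15, 15 min; longest is 15.

15 minutes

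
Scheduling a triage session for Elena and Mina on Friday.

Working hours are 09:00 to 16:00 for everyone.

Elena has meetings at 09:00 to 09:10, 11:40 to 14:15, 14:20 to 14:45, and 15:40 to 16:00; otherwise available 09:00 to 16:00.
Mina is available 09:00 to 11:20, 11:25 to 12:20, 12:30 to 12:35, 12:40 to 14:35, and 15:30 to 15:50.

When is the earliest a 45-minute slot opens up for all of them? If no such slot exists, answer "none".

09:10

Elena free within 09:00–16:00: 09:10–11:40, 14:15–14:20, 14:45–15:40.
Elena ∩ Mina: 09:10–11:20, 11:25–11:40, 14:15–14:20, 15:30–15:40.
Windows ≥ 45 min: 09:10–11:20.
Earliest such window starts at 09:10.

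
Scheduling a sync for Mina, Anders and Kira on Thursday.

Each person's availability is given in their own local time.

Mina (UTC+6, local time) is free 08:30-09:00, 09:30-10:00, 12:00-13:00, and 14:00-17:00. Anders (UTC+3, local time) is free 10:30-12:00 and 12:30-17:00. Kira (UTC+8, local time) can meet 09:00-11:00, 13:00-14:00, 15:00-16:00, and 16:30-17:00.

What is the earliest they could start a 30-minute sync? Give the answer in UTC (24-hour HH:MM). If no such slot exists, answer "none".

08:30

Mina → UTC: 02:30–03:00, 03:30–04:00, 06:00–07:00, 08:00–11:00.
Anders → UTC: 07:30–09:00, 09:30–14:00.
Kira → UTC: 01:00–03:00, 05:00–06:00, 07:00–08:00, 08:30–09:00.
Mina ∩ Anders: 08:00–09:00, 09:30–11:00.
Mina ∩ Anders ∩ Kira: 08:30–09:00.
Windows ≥ 30 min: 08:30–09:00.
Earliest such window starts at 08:30.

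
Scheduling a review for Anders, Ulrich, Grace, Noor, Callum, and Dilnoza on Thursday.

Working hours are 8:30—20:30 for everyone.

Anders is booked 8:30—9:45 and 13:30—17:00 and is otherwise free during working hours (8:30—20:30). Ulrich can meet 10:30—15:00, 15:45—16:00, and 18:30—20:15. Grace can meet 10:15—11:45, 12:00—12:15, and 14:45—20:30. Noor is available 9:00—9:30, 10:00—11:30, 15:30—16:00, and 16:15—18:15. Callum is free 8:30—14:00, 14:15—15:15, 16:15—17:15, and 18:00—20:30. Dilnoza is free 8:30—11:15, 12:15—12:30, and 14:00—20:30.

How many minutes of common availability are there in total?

45 minutes

Anders free within 08:30–20:30: 09:45–13:30, 17:00–20:30.
Anders ∩ Ulrich: 10:30–13:30, 18:30–20:15.
Anders ∩ Ulrich ∩ Grace: 10:30–11:45, 12:00–12:15, 18:30–20:15.
Anders ∩ Ulrich ∩ Grace ∩ Noor: 10:30–11:30.
Anders ∩ Ulrich ∩ Grace ∩ Noor ∩ Callum: 10:30–11:30.
Anders ∩ Ulrich ∩ Grace ∩ Noor ∩ Callum ∩ Dilnoza: 10:30–11:15.
Total common minutes: 45.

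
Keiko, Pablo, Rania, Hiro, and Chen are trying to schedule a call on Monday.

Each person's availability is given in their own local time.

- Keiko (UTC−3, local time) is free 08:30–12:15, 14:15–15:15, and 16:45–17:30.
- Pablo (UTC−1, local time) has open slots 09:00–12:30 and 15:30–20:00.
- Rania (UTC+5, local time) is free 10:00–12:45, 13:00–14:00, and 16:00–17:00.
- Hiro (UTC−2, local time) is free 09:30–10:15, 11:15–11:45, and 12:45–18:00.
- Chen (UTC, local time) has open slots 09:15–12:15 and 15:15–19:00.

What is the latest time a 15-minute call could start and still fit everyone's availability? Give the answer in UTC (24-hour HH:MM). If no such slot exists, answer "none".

Keiko → UTC: 11:30–15:15, 17:15–18:15, 19:45–20:30.
Pablo → UTC: 10:00–13:30, 16:30–21:00.
Rania → UTC: 05:00–07:45, 08:00–09:00, 11:00–12:00.
Hiro → UTC: 11:30–12:15, 13:15–13:45, 14:45–20:00.
Chen → UTC: 09:15–12:15, 15:15–19:00.
Keiko ∩ Pablo: 11:30–13:30, 17:15–18:15, 19:45–20:30.
Keiko ∩ Pablo ∩ Rania: 11:30–12:00.
Keiko ∩ Pablo ∩ Rania ∩ Hiro: 11:30–12:00.
Keiko ∩ Pablo ∩ Rania ∩ Hiro ∩ Chen: 11:30–12:00.
Windows ≥ 15 min: 11:30–12:00.
Latest start in the last window 11:30–12:00 is 12:00 − 15 min = 11:45.

11:45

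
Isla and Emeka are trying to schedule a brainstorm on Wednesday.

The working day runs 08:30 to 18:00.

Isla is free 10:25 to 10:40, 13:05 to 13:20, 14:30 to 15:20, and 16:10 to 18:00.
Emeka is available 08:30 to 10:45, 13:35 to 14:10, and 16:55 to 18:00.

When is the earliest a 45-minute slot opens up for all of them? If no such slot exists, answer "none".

16:55

Isla ∩ Emeka: 10:25–10:40, 16:55–18:00.
Windows ≥ 45 min: 16:55–18:00.
Earliest such window starts at 16:55.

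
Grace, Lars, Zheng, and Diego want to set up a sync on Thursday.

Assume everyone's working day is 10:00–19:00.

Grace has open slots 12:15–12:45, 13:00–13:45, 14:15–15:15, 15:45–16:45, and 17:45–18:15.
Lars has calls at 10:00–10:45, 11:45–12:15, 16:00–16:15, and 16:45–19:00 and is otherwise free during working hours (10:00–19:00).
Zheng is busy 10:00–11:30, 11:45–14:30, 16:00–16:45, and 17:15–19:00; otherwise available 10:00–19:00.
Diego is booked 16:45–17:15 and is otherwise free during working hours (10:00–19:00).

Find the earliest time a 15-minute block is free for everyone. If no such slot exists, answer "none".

14:30

Lars free within 10:00–19:00: 10:45–11:45, 12:15–16:00, 16:15–16:45.
Zheng free within 10:00–19:00: 11:30–11:45, 14:30–16:00, 16:45–17:15.
Diego free within 10:00–19:00: 10:00–16:45, 17:15–19:00.
Grace ∩ Lars: 12:15–12:45, 13:00–13:45, 14:15–15:15, 15:45–16:00, 16:15–16:45.
Grace ∩ Lars ∩ Zheng: 14:30–15:15, 15:45–16:00.
Grace ∩ Lars ∩ Zheng ∩ Diego: 14:30–15:15, 15:45–16:00.
Windows ≥ 15 min: 14:30–15:15, 15:45–16:00.
Earliest such window starts at 14:30.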